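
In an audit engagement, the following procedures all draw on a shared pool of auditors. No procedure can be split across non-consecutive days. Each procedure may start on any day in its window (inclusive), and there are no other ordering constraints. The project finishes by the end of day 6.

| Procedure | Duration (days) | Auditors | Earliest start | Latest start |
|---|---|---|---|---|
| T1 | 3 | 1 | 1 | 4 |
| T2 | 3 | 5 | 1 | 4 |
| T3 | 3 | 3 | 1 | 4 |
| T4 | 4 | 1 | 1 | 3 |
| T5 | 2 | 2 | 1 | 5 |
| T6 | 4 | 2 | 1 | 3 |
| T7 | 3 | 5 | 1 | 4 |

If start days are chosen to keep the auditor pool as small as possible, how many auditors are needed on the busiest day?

Early-start (T1@1, T2@1, T3@1, T4@1, T5@1, T6@1, T7@1) gives peak 19: d1:19  d2:19  d3:17  d4:3  d5:0  d6:0.
Shift T3→4, T7→4.
Schedule T1@1, T2@1, T3@4, T4@1, T5@1, T6@1, T7@4: d1:11  d2:11  d3:9  d4:11  d5:8  d6:8 — peak 11.

11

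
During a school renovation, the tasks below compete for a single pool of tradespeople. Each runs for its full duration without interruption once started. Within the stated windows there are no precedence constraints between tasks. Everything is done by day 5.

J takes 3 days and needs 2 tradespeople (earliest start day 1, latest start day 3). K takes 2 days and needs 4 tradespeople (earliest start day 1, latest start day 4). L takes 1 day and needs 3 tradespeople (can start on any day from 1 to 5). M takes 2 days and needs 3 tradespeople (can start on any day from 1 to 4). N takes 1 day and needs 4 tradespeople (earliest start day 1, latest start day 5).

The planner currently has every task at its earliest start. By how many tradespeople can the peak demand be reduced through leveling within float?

Early-start peak: d1:16  d2:9  d3:2  d4:0  d5:0 ⇒ 16.
Leveled (J@1, K@1, L@4, M@3, N@5): d1:6  d2:6  d3:5  d4:6  d5:4 ⇒ 6.
Reduction 16 − 6 = 10.

10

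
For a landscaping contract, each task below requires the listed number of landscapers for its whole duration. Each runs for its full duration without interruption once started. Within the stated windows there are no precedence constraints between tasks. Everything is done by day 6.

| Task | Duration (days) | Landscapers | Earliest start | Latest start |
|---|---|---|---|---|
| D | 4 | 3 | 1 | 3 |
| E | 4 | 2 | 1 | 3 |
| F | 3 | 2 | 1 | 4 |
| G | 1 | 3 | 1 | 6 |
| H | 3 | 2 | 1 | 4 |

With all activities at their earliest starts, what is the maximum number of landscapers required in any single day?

Early-start schedule: D@1, E@1, F@1, G@1, H@1.
Load per day: day 1: 12, day 2: 9, day 3: 9, day 4: 5, day 5: 0, day 6: 0.
Peak is 12.

12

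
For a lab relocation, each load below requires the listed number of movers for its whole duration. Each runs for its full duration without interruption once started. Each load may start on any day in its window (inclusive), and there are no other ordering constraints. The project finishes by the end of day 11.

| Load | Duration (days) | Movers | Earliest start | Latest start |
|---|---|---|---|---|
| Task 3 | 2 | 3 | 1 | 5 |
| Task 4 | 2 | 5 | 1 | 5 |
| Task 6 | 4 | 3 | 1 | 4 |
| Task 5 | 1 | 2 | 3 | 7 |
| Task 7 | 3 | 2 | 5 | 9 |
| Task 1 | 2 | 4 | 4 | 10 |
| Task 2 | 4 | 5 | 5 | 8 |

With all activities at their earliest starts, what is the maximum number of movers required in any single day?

Early-start schedule: Task 3@1, Task 4@1, Task 6@1, Task 5@3, Task 7@5, Task 1@4, Task 2@5.
Load per day: day 1: 11, day 2: 11, day 3: 5, day 4: 7, day 5: 11, day 6: 7, day 7: 7, day 8: 5, day 9: 0, day 10: 0, day 11: 0.
Peak is 11.

11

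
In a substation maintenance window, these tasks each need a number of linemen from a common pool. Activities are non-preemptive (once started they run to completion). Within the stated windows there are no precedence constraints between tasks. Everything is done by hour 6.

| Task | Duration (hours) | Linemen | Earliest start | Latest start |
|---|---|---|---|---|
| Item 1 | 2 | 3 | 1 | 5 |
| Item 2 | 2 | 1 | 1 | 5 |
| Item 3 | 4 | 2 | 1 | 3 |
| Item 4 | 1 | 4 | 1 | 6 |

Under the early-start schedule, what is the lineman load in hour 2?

6

At early start, hour 2 has: Item 1, Item 2, Item 3.
Demand: 3 + 1 + 2 = 6.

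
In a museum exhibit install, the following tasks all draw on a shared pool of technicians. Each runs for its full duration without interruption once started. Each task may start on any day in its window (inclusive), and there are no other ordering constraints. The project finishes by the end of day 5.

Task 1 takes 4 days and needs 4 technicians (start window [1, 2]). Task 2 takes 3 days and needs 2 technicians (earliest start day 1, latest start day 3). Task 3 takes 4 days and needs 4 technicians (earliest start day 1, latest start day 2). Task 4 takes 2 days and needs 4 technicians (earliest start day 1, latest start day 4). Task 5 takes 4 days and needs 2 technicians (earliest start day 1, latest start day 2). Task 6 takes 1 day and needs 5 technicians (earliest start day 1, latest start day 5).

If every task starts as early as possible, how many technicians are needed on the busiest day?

21

Early-start schedule: Task 1@1, Task 2@1, Task 3@1, Task 4@1, Task 5@1, Task 6@1.
Load per day: day 1: 21, day 2: 16, day 3: 12, day 4: 10, day 5: 0.
Peak is 21.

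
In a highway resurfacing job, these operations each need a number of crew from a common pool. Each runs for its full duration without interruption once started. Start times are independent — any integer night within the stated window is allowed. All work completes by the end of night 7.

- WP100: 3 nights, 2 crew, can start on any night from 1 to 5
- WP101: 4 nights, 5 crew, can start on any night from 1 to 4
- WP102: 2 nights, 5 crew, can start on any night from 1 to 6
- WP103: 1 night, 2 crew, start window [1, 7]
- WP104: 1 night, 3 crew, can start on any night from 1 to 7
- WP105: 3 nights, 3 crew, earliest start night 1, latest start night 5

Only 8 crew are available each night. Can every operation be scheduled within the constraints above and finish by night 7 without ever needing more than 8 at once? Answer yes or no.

Schedule WP100@1, WP101@1, WP102@5, WP103@4, WP104@7, WP105@5: n1:7  n2:7  n3:7  n4:7  n5:8  n6:8  n7:6 — peak 8 ≤ 8.

yes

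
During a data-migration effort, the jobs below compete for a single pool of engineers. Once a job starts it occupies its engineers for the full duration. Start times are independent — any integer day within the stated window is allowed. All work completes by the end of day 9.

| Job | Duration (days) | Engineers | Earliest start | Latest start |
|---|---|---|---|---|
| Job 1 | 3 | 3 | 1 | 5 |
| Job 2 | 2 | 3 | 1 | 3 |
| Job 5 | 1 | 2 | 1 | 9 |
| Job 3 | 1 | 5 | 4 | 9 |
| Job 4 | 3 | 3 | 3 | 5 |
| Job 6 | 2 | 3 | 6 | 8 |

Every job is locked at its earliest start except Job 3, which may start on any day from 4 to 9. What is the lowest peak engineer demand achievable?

8

Job 3@4: d1:8  d2:6  d3:6  d4:8  d5:3  d6:3  d7:3  d8:0  d9:0 → peak 8
Job 3@5: d1:8  d2:6  d3:6  d4:3  d5:8  d6:3  d7:3  d8:0  d9:0 → peak 8
Job 3@6: d1:8  d2:6  d3:6  d4:3  d5:3  d6:8  d7:3  d8:0  d9:0 → peak 8
Job 3@7: d1:8  d2:6  d3:6  d4:3  d5:3  d6:3  d7:8  d8:0  d9:0 → peak 8
Job 3@8: d1:8  d2:6  d3:6  d4:3  d5:3  d6:3  d7:3  d8:5  d9:0 → peak 8
Job 3@9: d1:8  d2:6  d3:6  d4:3  d5:3  d6:3  d7:3  d8:0  d9:5 → peak 8
Best is Job 3@4, peak 8.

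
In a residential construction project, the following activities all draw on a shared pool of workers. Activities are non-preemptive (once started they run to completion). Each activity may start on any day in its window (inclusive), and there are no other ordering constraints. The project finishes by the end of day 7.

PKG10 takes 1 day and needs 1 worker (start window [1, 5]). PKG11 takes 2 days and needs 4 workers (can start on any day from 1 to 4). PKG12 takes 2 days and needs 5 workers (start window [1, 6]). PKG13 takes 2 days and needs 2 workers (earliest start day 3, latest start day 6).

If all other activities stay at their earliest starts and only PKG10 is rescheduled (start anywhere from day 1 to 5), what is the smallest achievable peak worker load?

9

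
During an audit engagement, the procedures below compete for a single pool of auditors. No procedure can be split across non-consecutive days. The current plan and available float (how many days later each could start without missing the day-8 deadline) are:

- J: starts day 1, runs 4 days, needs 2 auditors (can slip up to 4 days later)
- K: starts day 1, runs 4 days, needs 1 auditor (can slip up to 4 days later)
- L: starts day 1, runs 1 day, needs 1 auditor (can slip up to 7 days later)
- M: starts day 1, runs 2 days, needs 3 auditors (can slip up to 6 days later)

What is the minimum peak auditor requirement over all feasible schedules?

Early-start (J@1, K@1, L@1, M@1) gives peak 7: d1:7  d2:6  d3:3  d4:3  d5:0  d6:0  d7:0  d8:0.
Shift L→5, M→6.
Schedule J@1, K@1, L@5, M@6: d1:3  d2:3  d3:3  d4:3  d5:1  d6:3  d7:3  d8:0 — peak 3.
Total auditor-days = 19 over 8 days ⇒ peak ≥ ⌈19/8⌉ = 3, so 3 is optimal.

3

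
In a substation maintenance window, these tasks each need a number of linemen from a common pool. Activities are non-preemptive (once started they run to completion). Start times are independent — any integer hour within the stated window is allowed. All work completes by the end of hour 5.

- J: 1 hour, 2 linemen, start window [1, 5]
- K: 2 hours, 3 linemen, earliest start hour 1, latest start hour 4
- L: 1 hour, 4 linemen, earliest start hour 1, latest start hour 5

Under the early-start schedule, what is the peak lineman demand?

Early-start schedule: J@1, K@1, L@1.
Load per hour: hour 1: 9, hour 2: 3, hour 3: 0, hour 4: 0, hour 5: 0.
Peak is 9.

9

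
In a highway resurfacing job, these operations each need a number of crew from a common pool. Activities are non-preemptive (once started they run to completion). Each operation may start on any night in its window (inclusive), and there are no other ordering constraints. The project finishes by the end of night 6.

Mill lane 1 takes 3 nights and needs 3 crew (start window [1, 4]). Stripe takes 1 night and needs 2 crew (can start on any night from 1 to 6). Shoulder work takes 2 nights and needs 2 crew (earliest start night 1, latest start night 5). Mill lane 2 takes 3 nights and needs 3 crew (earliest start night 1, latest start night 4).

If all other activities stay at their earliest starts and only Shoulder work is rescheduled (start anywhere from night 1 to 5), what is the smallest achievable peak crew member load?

8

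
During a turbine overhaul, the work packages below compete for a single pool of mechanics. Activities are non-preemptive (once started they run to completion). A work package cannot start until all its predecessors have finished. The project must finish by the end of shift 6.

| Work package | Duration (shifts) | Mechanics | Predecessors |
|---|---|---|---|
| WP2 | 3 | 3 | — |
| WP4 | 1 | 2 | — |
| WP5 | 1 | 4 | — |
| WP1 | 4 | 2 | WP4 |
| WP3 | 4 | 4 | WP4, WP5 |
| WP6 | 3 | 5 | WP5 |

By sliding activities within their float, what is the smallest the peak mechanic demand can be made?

11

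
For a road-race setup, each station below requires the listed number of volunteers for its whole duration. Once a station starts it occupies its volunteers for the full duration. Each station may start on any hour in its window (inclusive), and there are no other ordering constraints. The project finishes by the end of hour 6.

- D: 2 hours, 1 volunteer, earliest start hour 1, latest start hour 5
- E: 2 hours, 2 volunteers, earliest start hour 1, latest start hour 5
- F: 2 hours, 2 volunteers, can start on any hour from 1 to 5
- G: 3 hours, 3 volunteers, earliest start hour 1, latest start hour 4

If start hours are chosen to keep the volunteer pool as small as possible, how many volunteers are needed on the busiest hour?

4

Early-start (D@1, E@1, F@1, G@1) gives peak 8: h1:8  h2:8  h3:3  h4:0  h5:0  h6:0.
Shift E→4, F→4.
Schedule D@1, E@4, F@4, G@1: h1:4  h2:4  h3:3  h4:4  h5:4  h6:0 — peak 4.
Total volunteer-hours = 19 over 6 hours ⇒ peak ≥ ⌈19/6⌉ = 4, so 4 is optimal.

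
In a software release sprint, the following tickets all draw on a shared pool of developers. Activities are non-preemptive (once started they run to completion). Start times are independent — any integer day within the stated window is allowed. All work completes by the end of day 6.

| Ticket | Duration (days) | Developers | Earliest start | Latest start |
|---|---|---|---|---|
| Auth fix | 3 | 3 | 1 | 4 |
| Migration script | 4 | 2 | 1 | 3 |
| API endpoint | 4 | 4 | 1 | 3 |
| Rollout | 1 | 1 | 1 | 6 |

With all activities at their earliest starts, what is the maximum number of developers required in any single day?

Early-start schedule: Auth fix@1, Migration script@1, API endpoint@1, Rollout@1.
Load per day: day 1: 10, day 2: 9, day 3: 9, day 4: 6, day 5: 0, day 6: 0.
Peak is 10.

10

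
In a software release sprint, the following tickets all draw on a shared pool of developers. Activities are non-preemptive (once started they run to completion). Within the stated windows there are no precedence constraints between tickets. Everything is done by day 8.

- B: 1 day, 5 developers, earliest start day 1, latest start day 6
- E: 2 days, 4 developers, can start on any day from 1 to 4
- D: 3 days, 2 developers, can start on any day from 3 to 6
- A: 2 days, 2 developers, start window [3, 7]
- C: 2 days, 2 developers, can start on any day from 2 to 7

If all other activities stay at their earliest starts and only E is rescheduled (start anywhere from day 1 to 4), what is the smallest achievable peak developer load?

8

E@1: d1:9  d2:6  d3:6  d4:4  d5:2  d6:0  d7:0  d8:0 → peak 9
E@2: d1:5  d2:6  d3:10  d4:4  d5:2  d6:0  d7:0  d8:0 → peak 10
E@3: d1:5  d2:2  d3:10  d4:8  d5:2  d6:0  d7:0  d8:0 → peak 10
E@4: d1:5  d2:2  d3:6  d4:8  d5:6  d6:0  d7:0  d8:0 → peak 8
Best is E@4, peak 8.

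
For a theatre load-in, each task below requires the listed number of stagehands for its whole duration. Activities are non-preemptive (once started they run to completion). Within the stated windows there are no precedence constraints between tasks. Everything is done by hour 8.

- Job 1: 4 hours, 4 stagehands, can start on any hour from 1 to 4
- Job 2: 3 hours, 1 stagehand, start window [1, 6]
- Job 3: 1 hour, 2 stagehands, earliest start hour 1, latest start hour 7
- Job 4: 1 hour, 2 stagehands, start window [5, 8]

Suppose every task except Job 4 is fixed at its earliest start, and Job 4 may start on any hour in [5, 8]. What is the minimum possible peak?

7

Job 4@5: h1:7  h2:5  h3:5  h4:4  h5:2  h6:0  h7:0  h8:0 → peak 7
Job 4@6: h1:7  h2:5  h3:5  h4:4  h5:0  h6:2  h7:0  h8:0 → peak 7
Job 4@7: h1:7  h2:5  h3:5  h4:4  h5:0  h6:0  h7:2  h8:0 → peak 7
Job 4@8: h1:7  h2:5  h3:5  h4:4  h5:0  h6:0  h7:0  h8:2 → peak 7
Best is Job 4@5, peak 7.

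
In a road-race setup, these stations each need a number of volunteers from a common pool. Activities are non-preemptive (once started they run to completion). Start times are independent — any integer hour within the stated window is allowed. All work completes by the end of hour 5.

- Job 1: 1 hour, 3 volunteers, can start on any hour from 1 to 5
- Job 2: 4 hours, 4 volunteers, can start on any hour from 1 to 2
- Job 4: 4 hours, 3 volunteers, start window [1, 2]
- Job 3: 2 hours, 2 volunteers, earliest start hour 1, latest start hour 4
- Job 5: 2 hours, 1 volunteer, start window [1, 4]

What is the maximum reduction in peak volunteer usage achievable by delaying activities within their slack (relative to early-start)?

4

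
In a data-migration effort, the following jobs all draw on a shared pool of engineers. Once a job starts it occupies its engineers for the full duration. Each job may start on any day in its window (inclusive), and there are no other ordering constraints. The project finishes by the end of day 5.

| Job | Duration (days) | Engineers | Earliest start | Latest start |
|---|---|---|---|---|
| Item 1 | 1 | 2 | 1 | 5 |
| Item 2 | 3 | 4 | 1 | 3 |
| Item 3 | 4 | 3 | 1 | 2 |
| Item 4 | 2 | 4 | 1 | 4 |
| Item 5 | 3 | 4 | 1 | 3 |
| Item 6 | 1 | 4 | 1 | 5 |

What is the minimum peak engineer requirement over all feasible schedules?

11

Early-start (Item 1@1, Item 2@1, Item 3@1, Item 4@1, Item 5@1, Item 6@1) gives peak 21: d1:21  d2:15  d3:11  d4:3  d5:0.
Shift Item 4→4, Item 5→2, Item 6→5.
Schedule Item 1@1, Item 2@1, Item 3@1, Item 4@4, Item 5@2, Item 6@5: d1:9  d2:11  d3:11  d4:11  d5:8 — peak 11.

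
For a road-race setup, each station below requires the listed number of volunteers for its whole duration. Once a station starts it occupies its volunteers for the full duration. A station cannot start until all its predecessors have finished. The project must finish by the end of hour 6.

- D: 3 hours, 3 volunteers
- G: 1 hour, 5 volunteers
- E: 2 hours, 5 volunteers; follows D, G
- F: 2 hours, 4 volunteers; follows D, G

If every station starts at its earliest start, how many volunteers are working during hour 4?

At early start, hour 4 has: E, F.
Demand: 5 + 4 = 9.

9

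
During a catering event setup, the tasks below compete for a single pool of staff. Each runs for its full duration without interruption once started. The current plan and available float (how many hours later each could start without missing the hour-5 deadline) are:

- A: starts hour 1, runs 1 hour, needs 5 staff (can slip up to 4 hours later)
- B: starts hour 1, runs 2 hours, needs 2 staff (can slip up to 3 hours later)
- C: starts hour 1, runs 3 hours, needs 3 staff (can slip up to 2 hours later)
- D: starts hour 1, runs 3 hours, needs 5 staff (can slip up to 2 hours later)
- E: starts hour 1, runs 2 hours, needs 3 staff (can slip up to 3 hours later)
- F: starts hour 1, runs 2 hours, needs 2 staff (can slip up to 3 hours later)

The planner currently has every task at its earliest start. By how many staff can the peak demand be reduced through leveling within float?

10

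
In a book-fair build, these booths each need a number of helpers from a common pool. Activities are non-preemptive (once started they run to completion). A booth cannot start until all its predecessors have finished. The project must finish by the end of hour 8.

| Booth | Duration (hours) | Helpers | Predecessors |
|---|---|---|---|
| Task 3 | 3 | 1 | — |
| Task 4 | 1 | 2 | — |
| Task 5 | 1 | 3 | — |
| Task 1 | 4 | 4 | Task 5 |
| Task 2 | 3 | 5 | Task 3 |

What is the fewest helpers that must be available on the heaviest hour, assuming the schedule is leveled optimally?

5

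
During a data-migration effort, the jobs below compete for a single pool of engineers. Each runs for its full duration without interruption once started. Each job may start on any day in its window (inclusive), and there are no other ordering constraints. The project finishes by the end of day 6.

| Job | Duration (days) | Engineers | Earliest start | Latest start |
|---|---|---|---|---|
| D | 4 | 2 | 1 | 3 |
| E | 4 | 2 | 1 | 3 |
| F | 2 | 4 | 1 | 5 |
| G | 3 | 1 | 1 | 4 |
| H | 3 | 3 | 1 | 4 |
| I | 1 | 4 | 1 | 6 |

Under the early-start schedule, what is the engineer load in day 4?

At early start, day 4 has: D, E.
Demand: 2 + 2 = 4.

4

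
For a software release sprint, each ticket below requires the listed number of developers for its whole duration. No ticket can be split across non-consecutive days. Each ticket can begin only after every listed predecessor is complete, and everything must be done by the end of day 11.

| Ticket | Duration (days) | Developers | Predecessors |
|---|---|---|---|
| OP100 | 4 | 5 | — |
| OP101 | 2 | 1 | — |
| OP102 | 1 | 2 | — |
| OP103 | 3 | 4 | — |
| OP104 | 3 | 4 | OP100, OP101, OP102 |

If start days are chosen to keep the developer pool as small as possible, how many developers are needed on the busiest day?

5

Early-start (OP100@1, OP101@1, OP102@1, OP103@1, OP104@5) gives peak 12: d1:12  d2:10  d3:9  d4:5  d5:4  d6:4  d7:4  d8:0  d9:0  d10:0  d11:0.
Shift OP101→5, OP102→5, OP103→6, OP104→9.
Schedule OP100@1, OP101@5, OP102@5, OP103@6, OP104@9: d1:5  d2:5  d3:5  d4:5  d5:3  d6:5  d7:4  d8:4  d9:4  d10:4  d11:4 — peak 5.
Total developer-days = 48 over 11 days ⇒ peak ≥ ⌈48/11⌉ = 5, so 5 is optimal.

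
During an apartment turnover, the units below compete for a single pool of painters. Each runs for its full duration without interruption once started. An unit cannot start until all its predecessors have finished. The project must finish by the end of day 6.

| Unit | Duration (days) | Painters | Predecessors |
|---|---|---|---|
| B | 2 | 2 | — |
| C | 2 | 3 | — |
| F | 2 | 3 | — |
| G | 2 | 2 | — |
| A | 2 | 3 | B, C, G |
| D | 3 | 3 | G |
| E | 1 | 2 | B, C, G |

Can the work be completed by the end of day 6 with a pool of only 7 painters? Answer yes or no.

yes

Schedule B@1, C@1, F@3, G@1, A@5, D@3, E@6: d1:7  d2:7  d3:6  d4:6  d5:6  d6:5 — peak 7 ≤ 7.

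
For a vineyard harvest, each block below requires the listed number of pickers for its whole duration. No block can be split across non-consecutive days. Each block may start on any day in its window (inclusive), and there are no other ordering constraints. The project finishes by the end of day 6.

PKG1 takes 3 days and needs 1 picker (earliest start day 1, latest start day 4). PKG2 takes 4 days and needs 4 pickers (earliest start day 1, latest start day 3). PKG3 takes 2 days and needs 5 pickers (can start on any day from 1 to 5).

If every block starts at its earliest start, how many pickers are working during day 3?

At early start, day 3 has: PKG1, PKG2.
Demand: 1 + 4 = 5.

5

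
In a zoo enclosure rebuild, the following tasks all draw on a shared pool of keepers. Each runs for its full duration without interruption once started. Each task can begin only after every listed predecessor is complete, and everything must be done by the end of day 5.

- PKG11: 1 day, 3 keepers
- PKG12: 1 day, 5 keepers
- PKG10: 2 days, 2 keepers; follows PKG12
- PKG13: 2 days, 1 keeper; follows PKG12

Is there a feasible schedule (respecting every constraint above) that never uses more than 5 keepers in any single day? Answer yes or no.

yes

Schedule PKG11@1, PKG12@2, PKG10@3, PKG13@3: d1:3  d2:5  d3:3  d4:3  d5:0 — peak 5 ≤ 5.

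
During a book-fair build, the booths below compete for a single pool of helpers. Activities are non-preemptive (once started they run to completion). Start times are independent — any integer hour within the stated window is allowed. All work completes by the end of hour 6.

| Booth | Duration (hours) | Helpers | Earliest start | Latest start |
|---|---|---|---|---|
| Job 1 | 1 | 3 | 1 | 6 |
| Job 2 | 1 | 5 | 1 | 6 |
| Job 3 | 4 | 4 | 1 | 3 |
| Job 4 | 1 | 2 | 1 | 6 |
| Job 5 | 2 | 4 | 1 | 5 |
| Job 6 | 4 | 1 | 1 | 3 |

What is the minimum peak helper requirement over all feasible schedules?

Early-start (Job 1@1, Job 2@1, Job 3@1, Job 4@1, Job 5@1, Job 6@1) gives peak 19: h1:19  h2:9  h3:5  h4:5  h5:0  h6:0.
Shift Job 2→2, Job 3→3, Job 5→5.
Schedule Job 1@1, Job 2@2, Job 3@3, Job 4@1, Job 5@5, Job 6@1: h1:6  h2:6  h3:5  h4:5  h5:8  h6:8 — peak 8.

8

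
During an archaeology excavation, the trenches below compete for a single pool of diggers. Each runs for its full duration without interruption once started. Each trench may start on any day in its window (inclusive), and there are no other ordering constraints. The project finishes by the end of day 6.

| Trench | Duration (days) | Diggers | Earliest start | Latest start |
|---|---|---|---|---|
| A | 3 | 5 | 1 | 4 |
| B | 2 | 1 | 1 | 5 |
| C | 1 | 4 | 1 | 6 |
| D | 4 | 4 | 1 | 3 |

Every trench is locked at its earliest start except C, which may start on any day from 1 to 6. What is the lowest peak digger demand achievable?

10

C@1: d1:14  d2:10  d3:9  d4:4  d5:0  d6:0 → peak 14
C@2: d1:10  d2:14  d3:9  d4:4  d5:0  d6:0 → peak 14
C@3: d1:10  d2:10  d3:13  d4:4  d5:0  d6:0 → peak 13
C@4: d1:10  d2:10  d3:9  d4:8  d5:0  d6:0 → peak 10
C@5: d1:10  d2:10  d3:9  d4:4  d5:4  d6:0 → peak 10
C@6: d1:10  d2:10  d3:9  d4:4  d5:0  d6:4 → peak 10
Best is C@4, peak 10.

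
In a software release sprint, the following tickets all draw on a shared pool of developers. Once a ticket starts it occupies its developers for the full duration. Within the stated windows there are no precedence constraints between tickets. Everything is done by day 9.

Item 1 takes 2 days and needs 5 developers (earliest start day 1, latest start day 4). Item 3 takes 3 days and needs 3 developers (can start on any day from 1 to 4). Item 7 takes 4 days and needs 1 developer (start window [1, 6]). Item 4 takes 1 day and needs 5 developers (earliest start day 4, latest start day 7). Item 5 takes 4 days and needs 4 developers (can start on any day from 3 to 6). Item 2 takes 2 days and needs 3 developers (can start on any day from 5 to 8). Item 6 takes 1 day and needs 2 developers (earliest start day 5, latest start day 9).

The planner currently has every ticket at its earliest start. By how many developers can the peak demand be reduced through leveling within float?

3

Early-start peak: d1:9  d2:9  d3:8  d4:10  d5:9  d6:7  d7:0  d8:0  d9:0 ⇒ 10.
Leveled (Item 1@1, Item 3@3, Item 7@6, Item 4@7, Item 5@3, Item 2@8, Item 6@6): d1:5  d2:5  d3:7  d4:7  d5:7  d6:7  d7:6  d8:4  d9:4 ⇒ 7.
Reduction 10 − 7 = 3.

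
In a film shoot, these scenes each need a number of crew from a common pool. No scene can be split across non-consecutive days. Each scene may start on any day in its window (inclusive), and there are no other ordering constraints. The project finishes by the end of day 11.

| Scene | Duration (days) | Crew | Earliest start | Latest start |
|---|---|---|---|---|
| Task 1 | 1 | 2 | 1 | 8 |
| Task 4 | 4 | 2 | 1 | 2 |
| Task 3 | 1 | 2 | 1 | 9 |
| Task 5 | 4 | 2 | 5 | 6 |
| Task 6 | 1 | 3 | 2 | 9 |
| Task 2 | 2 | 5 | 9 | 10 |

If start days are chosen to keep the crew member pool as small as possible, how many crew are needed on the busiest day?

5

Early-start (Task 1@1, Task 4@1, Task 3@1, Task 5@5, Task 6@2, Task 2@9) gives peak 6: d1:6  d2:5  d3:2  d4:2  d5:2  d6:2  d7:2  d8:2  d9:5  d10:5  d11:0.
Shift Task 3→2, Task 6→3.
Schedule Task 1@1, Task 4@1, Task 3@2, Task 5@5, Task 6@3, Task 2@9: d1:4  d2:4  d3:5  d4:2  d5:2  d6:2  d7:2  d8:2  d9:5  d10:5  d11:0 — peak 5.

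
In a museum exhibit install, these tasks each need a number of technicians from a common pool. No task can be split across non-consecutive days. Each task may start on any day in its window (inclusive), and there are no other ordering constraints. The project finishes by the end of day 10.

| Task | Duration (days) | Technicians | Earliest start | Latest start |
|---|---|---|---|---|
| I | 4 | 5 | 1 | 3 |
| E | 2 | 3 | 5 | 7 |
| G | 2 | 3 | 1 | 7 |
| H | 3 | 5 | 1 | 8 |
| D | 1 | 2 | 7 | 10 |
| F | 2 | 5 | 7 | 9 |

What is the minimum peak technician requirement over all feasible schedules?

8

Early-start (I@1, E@5, G@1, H@1, D@7, F@7) gives peak 13: d1:13  d2:13  d3:10  d4:5  d5:3  d6:3  d7:7  d8:5  d9:0  d10:0.
Shift H→5, F→8.
Schedule I@1, E@5, G@1, H@5, D@7, F@8: d1:8  d2:8  d3:5  d4:5  d5:8  d6:8  d7:7  d8:5  d9:5  d10:0 — peak 8.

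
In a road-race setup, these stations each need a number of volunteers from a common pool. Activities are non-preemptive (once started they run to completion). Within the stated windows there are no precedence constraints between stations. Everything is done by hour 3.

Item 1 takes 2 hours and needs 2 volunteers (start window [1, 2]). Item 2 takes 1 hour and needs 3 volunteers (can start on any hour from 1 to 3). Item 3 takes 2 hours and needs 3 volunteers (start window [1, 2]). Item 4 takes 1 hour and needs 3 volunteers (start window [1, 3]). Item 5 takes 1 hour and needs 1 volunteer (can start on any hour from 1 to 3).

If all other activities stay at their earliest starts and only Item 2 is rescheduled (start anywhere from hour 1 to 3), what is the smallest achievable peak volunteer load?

9

Item 2@1: h1:12  h2:5  h3:0 → peak 12
Item 2@2: h1:9  h2:8  h3:0 → peak 9
Item 2@3: h1:9  h2:5  h3:3 → peak 9
Best is Item 2@2, peak 9.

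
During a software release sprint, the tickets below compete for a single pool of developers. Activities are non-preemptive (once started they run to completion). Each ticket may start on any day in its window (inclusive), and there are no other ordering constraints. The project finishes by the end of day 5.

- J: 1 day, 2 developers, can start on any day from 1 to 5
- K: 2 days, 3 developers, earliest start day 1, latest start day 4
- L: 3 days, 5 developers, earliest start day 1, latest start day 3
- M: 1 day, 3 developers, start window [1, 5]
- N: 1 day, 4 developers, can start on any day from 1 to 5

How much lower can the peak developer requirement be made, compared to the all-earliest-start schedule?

10

Early-start peak: d1:17  d2:8  d3:5  d4:0  d5:0 ⇒ 17.
Leveled (J@1, K@4, L@1, M@4, N@5): d1:7  d2:5  d3:5  d4:6  d5:7 ⇒ 7.
Reduction 17 − 7 = 10.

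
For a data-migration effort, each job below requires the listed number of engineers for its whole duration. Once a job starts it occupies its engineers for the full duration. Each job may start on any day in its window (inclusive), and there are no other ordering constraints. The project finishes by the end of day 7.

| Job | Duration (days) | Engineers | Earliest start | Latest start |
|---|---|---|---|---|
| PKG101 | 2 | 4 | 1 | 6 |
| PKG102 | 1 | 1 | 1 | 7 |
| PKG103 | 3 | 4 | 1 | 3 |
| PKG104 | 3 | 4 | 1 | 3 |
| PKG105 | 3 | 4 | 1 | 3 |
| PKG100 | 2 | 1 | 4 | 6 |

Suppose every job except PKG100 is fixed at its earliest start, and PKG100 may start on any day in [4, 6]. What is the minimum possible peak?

PKG100@4: d1:17  d2:16  d3:12  d4:1  d5:1  d6:0  d7:0 → peak 17
PKG100@5: d1:17  d2:16  d3:12  d4:0  d5:1  d6:1  d7:0 → peak 17
PKG100@6: d1:17  d2:16  d3:12  d4:0  d5:0  d6:1  d7:1 → peak 17
Best is PKG100@4, peak 17.

17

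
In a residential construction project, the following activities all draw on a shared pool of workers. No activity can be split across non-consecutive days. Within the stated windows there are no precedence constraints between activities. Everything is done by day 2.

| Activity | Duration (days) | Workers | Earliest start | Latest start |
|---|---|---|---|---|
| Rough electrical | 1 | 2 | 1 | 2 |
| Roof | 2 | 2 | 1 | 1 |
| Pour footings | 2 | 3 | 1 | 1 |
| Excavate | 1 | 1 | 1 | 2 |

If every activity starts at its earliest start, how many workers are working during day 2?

5

At early start, day 2 has: Roof, Pour footings.
Demand: 2 + 3 = 5.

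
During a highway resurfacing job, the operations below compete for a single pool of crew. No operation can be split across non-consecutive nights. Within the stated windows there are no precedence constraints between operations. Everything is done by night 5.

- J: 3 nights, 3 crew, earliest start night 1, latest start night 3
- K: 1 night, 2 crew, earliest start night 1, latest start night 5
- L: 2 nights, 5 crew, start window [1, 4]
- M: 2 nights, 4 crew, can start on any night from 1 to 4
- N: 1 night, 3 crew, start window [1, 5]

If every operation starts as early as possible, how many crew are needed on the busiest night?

Early-start schedule: J@1, K@1, L@1, M@1, N@1.
Load per night: night 1: 17, night 2: 12, night 3: 3, night 4: 0, night 5: 0.
Peak is 17.

17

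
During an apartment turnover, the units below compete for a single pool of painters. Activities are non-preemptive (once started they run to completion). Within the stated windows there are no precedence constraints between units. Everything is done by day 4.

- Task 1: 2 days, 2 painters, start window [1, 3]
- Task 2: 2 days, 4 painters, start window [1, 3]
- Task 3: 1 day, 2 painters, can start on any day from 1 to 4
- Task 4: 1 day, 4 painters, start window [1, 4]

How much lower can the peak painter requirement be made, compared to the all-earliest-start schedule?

6

Early-start peak: d1:12  d2:6  d3:0  d4:0 ⇒ 12.
Leveled (Task 1@1, Task 2@1, Task 3@3, Task 4@3): d1:6  d2:6  d3:6  d4:0 ⇒ 6.
Reduction 12 − 6 = 6.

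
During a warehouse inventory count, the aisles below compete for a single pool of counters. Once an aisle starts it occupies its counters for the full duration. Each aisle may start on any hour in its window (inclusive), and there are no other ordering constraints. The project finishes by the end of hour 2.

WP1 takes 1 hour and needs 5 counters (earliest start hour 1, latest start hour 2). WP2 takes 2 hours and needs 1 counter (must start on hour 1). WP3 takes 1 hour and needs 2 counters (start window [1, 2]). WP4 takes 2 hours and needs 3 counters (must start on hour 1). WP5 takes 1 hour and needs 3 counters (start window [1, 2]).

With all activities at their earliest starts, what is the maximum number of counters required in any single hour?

14

Early-start schedule: WP1@1, WP2@1, WP3@1, WP4@1, WP5@1.
Load per hour: hour 1: 14, hour 2: 4.
Peak is 14.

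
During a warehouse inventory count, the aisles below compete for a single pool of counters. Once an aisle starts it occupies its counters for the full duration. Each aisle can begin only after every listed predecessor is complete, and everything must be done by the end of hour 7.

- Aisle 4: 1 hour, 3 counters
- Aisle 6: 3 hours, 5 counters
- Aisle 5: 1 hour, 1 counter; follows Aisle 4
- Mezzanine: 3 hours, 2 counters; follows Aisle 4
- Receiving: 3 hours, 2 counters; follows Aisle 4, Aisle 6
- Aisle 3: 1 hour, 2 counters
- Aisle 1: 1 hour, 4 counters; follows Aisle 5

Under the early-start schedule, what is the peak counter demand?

Early-start schedule: Aisle 4@1, Aisle 6@1, Aisle 5@2, Mezzanine@2, Receiving@4, Aisle 3@1, Aisle 1@3.
Load per hour: hour 1: 10, hour 2: 8, hour 3: 11, hour 4: 4, hour 5: 2, hour 6: 2, hour 7: 0.
Peak is 11.

11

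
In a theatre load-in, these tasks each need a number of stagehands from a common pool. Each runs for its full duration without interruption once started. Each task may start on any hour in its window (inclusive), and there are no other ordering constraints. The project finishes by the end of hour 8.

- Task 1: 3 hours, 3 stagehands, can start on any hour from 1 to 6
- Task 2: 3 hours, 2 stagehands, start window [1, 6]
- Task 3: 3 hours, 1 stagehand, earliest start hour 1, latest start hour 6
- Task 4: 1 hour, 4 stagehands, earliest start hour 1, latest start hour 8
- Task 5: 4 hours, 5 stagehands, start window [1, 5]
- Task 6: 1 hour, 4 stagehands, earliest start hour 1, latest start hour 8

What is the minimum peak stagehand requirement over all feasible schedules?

7

Early-start (Task 1@1, Task 2@1, Task 3@1, Task 4@1, Task 5@1, Task 6@1) gives peak 19: h1:19  h2:11  h3:11  h4:5  h5:0  h6:0  h7:0  h8:0.
Shift Task 2→2, Task 3→2, Task 5→5, Task 6→4.
Schedule Task 1@1, Task 2@2, Task 3@2, Task 4@1, Task 5@5, Task 6@4: h1:7  h2:6  h3:6  h4:7  h5:5  h6:5  h7:5  h8:5 — peak 7.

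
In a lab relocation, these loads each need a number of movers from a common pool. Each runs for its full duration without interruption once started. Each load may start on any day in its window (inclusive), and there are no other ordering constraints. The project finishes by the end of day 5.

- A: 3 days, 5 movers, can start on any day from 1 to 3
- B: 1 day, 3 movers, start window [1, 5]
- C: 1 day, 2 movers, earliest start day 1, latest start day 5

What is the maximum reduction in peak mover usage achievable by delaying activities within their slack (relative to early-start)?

Early-start peak: d1:10  d2:5  d3:5  d4:0  d5:0 ⇒ 10.
Leveled (A@1, B@4, C@4): d1:5  d2:5  d3:5  d4:5  d5:0 ⇒ 5.
Reduction 10 − 5 = 5.

5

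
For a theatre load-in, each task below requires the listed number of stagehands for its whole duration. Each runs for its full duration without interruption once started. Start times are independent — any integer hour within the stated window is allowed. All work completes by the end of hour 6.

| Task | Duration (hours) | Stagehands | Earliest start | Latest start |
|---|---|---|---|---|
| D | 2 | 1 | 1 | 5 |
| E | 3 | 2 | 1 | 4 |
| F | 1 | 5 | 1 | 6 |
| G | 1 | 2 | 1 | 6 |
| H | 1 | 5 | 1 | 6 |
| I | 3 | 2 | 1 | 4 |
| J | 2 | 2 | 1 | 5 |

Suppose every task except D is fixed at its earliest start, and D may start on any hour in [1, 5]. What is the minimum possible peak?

18

D@1: h1:19  h2:7  h3:4  h4:0  h5:0  h6:0 → peak 19
D@2: h1:18  h2:7  h3:5  h4:0  h5:0  h6:0 → peak 18
D@3: h1:18  h2:6  h3:5  h4:1  h5:0  h6:0 → peak 18
D@4: h1:18  h2:6  h3:4  h4:1  h5:1  h6:0 → peak 18
D@5: h1:18  h2:6  h3:4  h4:0  h5:1  h6:1 → peak 18
Best is D@2, peak 18.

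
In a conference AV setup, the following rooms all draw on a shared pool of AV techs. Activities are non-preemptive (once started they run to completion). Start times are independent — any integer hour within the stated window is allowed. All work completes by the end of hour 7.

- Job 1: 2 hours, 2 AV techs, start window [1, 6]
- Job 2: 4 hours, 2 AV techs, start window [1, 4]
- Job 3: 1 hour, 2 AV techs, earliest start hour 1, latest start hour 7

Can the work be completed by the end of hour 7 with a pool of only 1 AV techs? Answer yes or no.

no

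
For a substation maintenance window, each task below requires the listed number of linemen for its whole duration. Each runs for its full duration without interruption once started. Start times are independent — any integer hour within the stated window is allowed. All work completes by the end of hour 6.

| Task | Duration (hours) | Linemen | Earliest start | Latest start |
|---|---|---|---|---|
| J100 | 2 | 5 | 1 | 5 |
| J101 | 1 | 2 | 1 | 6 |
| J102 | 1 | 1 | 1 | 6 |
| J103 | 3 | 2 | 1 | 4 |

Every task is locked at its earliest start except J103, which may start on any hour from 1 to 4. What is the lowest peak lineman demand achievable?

J103@1: h1:10  h2:7  h3:2  h4:0  h5:0  h6:0 → peak 10
J103@2: h1:8  h2:7  h3:2  h4:2  h5:0  h6:0 → peak 8
J103@3: h1:8  h2:5  h3:2  h4:2  h5:2  h6:0 → peak 8
J103@4: h1:8  h2:5  h3:0  h4:2  h5:2  h6:2 → peak 8
Best is J103@2, peak 8.

8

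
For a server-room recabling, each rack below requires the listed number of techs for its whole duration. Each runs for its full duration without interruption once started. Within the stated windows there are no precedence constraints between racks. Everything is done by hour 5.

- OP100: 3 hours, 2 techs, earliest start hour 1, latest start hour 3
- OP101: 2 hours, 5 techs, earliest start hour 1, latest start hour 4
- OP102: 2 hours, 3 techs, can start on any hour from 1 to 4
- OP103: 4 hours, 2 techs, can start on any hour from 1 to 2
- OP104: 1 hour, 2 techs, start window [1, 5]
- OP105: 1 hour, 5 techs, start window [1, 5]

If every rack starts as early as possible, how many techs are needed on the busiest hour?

Early-start schedule: OP100@1, OP101@1, OP102@1, OP103@1, OP104@1, OP105@1.
Load per hour: hour 1: 19, hour 2: 12, hour 3: 4, hour 4: 2, hour 5: 0.
Peak is 19.

19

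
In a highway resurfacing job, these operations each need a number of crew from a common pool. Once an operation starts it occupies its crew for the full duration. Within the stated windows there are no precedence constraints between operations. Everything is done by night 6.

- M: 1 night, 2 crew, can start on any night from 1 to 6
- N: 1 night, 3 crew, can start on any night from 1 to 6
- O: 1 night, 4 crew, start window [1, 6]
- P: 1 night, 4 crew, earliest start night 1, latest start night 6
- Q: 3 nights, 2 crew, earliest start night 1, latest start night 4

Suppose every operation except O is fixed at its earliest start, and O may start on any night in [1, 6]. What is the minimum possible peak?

O@1: n1:15  n2:2  n3:2  n4:0  n5:0  n6:0 → peak 15
O@2: n1:11  n2:6  n3:2  n4:0  n5:0  n6:0 → peak 11
O@3: n1:11  n2:2  n3:6  n4:0  n5:0  n6:0 → peak 11
O@4: n1:11  n2:2  n3:2  n4:4  n5:0  n6:0 → peak 11
O@5: n1:11  n2:2  n3:2  n4:0  n5:4  n6:0 → peak 11
O@6: n1:11  n2:2  n3:2  n4:0  n5:0  n6:4 → peak 11
Best is O@2, peak 11.

11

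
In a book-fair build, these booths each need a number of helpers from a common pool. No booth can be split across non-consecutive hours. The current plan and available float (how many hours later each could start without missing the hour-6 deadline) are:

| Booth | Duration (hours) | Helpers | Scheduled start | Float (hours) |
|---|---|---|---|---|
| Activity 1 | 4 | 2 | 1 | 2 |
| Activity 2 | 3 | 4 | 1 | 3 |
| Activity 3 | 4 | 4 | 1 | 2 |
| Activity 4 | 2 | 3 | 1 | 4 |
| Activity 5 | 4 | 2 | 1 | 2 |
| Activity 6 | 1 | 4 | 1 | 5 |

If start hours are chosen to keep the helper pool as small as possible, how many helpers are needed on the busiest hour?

Early-start (Activity 1@1, Activity 2@1, Activity 3@1, Activity 4@1, Activity 5@1, Activity 6@1) gives peak 19: h1:19  h2:15  h3:12  h4:8  h5:0  h6:0.
Shift Activity 4→4, Activity 6→5.
Schedule Activity 1@1, Activity 2@1, Activity 3@1, Activity 4@4, Activity 5@1, Activity 6@5: h1:12  h2:12  h3:12  h4:11  h5:7  h6:0 — peak 12.

12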